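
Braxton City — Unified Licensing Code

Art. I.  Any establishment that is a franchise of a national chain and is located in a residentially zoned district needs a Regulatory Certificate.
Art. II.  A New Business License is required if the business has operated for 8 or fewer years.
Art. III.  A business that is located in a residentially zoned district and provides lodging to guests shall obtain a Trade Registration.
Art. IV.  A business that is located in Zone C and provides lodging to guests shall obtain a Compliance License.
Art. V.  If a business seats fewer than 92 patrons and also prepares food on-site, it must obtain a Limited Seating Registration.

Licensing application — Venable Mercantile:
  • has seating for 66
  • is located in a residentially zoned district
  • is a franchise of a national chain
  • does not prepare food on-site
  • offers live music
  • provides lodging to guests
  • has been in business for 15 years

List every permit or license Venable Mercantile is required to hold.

Art. I. is a franchise of a national chain; is located in a residentially zoned district → Regulatory Certificate required.
Art. II. years in business 15 > 8 → New Business License not required.
Art. III. is located in a residentially zoned district; provides lodging to guests → Trade Registration required.
Art. IV. is located in a residentially zoned district (not: is located in Zone C); provides lodging to guests → Compliance License not required.
Art. V. seating 66 < 92; does not prepare food on-site → Limited Seating Registration not required.

Regulatory Certificate, Trade Registration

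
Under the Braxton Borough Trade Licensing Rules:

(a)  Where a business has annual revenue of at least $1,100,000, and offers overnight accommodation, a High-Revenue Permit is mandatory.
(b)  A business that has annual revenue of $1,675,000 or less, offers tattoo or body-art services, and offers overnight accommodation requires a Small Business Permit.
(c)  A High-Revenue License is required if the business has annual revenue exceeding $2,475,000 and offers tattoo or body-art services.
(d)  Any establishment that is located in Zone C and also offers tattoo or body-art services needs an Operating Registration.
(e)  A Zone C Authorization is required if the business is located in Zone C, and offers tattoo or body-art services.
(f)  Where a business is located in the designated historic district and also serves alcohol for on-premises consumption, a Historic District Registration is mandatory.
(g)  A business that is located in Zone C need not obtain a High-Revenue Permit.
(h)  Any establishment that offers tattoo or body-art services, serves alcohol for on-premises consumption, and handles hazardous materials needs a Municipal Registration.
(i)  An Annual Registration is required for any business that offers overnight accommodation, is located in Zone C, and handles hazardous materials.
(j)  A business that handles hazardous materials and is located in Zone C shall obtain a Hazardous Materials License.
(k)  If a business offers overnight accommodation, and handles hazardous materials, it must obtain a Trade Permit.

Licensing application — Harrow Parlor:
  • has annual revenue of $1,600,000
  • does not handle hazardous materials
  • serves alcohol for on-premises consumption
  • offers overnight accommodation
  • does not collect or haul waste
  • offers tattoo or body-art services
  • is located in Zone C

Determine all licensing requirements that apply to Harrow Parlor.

Operating Registration, Small Business Permit, Zone C Authorization

(a) revenue $1,600,000 ≥ $1,100,000; offers overnight accommodation → High-Revenue Permit required.
(b) revenue $1,600,000 ≤ $1,675,000; offers tattoo or body-art services; offers overnight accommodation → Small Business Permit required.
(c) revenue $1,600,000 ≤ $2,475,000; offers tattoo or body-art services → High-Revenue License not required.
(d) is located in Zone C; offers tattoo or body-art services → Operating Registration required.
(e) is located in Zone C; offers tattoo or body-art services → Zone C Authorization required.
(f) is located in Zone C (not: is located in the designated historic district); serves alcohol for on-premises consumption → Historic District Registration not required.
(g) is located in Zone C → exempt from High-Revenue Permit.
(h) offers tattoo or body-art services; serves alcohol for on-premises consumption; does not handle hazardous materials → Municipal Registration not required.
(i) offers overnight accommodation; is located in Zone C; does not handle hazardous materials → Annual Registration not required.
(j) does not handle hazardous materials; is located in Zone C → Hazardous Materials License not required.
(k) offers overnight accommodation; does not handle hazardous materials → Trade Permit not required.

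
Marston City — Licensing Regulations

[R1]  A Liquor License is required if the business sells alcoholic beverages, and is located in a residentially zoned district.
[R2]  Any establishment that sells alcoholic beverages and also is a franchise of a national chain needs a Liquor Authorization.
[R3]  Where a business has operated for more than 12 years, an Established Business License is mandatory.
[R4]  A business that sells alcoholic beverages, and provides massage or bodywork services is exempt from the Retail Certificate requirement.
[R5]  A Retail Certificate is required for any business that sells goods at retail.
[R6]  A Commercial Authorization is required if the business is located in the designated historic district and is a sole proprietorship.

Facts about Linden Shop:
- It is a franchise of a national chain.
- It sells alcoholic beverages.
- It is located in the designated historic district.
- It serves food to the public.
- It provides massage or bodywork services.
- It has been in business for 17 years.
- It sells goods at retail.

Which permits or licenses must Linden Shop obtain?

Established Business License, Liquor Authorization

[R1] sells alcoholic beverages; is located in the designated historic district (not: is located in a residentially zoned district) → Liquor License not required.
[R2] sells alcoholic beverages; is a franchise of a national chain → Liquor Authorization required.
[R3] years in business 17 > 12 → Established Business License required.
[R4] sells alcoholic beverages; provides massage or bodywork services → exempt from Retail Certificate.
[R5] sells goods at retail → Retail Certificate required.
[R6] is located in the designated historic district; is a franchise of a national chain (not: is a sole proprietorship) → Commercial Authorization not required.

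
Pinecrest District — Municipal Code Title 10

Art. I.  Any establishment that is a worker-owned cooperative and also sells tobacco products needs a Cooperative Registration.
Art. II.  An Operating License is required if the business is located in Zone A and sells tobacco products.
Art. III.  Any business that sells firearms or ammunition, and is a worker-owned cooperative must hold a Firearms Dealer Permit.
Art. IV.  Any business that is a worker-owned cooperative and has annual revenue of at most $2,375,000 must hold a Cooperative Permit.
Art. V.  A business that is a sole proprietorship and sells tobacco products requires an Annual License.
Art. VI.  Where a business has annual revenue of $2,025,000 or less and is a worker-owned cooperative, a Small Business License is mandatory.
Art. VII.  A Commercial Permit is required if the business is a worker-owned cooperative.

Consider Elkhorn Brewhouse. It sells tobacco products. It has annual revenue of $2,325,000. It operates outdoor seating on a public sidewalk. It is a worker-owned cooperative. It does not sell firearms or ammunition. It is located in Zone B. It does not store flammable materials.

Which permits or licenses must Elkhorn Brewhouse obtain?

Commercial Permit, Cooperative Permit, Cooperative Registration

Art. I. is a worker-owned cooperative; sells tobacco products → Cooperative Registration required.
Art. II. is located in Zone B (not: is located in Zone A); sells tobacco products → Operating License not required.
Art. III. does not sell firearms or ammunition; is a worker-owned cooperative → Firearms Dealer Permit not required.
Art. IV. is a worker-owned cooperative; revenue $2,325,000 ≤ $2,375,000 → Cooperative Permit required.
Art. V. is a worker-owned cooperative (not: is a sole proprietorship); sells tobacco products → Annual License not required.
Art. VI. revenue $2,325,000 > $2,025,000; is a worker-owned cooperative → Small Business License not required.
Art. VII. is a worker-owned cooperative → Commercial Permit required.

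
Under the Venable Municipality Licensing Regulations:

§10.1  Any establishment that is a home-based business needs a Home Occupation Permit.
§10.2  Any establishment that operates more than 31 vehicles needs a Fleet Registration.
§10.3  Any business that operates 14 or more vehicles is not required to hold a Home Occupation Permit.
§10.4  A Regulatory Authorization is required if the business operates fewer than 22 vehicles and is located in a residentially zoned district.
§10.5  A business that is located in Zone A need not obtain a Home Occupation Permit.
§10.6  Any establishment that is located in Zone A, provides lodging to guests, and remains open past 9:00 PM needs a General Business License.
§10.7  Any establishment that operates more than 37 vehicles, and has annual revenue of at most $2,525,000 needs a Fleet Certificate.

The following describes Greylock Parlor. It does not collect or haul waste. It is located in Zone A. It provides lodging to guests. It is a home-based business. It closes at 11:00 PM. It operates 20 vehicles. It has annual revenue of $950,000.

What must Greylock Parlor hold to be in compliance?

§10.1 is a home-based business → Home Occupation Permit required.
§10.2 vehicles 20 ≤ 31 → Fleet Registration not required.
§10.3 vehicles 20 ≥ 14 → exempt from Home Occupation Permit.
§10.4 vehicles 20 < 22; is located in Zone A (not: is located in a residentially zoned district) → Regulatory Authorization not required.
§10.5 is located in Zone A → exempt from Home Occupation Permit.
§10.6 is located in Zone A; provides lodging to guests; closes 11:00 PM, after 9:00 PM → General Business License required.
§10.7 vehicles 20 ≤ 37; revenue $950,000 ≤ $2,525,000 → Fleet Certificate not required.

General Business License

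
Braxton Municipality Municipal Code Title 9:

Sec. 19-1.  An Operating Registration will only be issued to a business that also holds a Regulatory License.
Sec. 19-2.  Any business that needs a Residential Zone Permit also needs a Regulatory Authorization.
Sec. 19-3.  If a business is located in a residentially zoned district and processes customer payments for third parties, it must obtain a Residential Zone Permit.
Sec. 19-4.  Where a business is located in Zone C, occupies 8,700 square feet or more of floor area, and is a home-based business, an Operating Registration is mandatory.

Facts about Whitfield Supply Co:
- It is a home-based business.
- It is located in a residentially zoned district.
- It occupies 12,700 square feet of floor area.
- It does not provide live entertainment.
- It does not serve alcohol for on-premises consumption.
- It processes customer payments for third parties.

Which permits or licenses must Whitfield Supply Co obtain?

Regulatory Authorization, Residential Zone Permit

Sec. 19-1. Operating Registration is not required → no effect.
Sec. 19-2. Residential Zone Permit is required → Regulatory Authorization also required.
Sec. 19-3. is located in a residentially zoned district; processes customer payments for third parties → Residential Zone Permit required.
Sec. 19-4. is located in a residentially zoned district (not: is located in Zone C); floor area 12,700 square feet ≥ 8,700 square feet; is a home-based business → Operating Registration not required.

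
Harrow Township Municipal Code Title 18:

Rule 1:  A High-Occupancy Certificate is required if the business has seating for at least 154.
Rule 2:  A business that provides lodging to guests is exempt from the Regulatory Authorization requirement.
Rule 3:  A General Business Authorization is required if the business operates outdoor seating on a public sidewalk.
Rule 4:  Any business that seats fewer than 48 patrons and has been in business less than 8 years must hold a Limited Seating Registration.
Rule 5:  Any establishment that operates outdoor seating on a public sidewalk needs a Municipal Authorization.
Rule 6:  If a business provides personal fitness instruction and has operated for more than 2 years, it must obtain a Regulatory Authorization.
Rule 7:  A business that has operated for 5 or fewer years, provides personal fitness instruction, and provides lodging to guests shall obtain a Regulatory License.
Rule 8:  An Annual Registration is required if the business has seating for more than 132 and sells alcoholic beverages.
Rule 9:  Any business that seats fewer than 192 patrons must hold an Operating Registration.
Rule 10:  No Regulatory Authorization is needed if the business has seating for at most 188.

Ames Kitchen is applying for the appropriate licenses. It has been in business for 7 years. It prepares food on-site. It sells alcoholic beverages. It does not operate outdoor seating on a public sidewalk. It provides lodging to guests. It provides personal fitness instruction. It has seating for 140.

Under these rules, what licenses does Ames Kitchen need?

Rule 1: seating 140 < 154 → High-Occupancy Certificate not required.
Rule 2: provides lodging to guests → exempt from Regulatory Authorization.
Rule 3: does not operate outdoor seating on a public sidewalk → General Business Authorization not required.
Rule 4: seating 140 ≥ 48; years in business 7 < 8 → Limited Seating Registration not required.
Rule 5: does not operate outdoor seating on a public sidewalk → Municipal Authorization not required.
Rule 6: provides personal fitness instruction; years in business 7 > 2 → Regulatory Authorization required.
Rule 7: years in business 7 > 5; provides personal fitness instruction; provides lodging to guests → Regulatory License not required.
Rule 8: seating 140 > 132; sells alcoholic beverages → Annual Registration required.
Rule 9: seating 140 < 192 → Operating Registration required.
Rule 10: seating 140 ≤ 188 → exempt from Regulatory Authorization.

Annual Registration, Operating Registration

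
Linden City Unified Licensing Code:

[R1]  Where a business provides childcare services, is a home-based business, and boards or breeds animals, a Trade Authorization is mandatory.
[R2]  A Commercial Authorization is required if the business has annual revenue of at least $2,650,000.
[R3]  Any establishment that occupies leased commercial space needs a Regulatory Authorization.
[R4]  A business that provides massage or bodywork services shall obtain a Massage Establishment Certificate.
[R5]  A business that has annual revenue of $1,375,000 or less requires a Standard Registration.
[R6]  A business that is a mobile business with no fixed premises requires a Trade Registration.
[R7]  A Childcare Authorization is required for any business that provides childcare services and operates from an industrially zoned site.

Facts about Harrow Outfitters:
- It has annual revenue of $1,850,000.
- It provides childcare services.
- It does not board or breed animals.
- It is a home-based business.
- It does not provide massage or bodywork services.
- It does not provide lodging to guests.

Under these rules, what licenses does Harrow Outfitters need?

None

[R1] provides childcare services; is a home-based business; does not board or breed animals → Trade Authorization not required.
[R2] revenue $1,850,000 < $2,650,000 → Commercial Authorization not required.
[R3] is a home-based business (not: occupies leased commercial space) → Regulatory Authorization not required.
[R4] does not provide massage or bodywork services → Massage Establishment Certificate not required.
[R5] revenue $1,850,000 > $1,375,000 → Standard Registration not required.
[R6] is a home-based business (not: is a mobile business with no fixed premises) → Trade Registration not required.
[R7] provides childcare services; is a home-based business (not: operates from an industrially zoned site) → Childcare Authorization not required.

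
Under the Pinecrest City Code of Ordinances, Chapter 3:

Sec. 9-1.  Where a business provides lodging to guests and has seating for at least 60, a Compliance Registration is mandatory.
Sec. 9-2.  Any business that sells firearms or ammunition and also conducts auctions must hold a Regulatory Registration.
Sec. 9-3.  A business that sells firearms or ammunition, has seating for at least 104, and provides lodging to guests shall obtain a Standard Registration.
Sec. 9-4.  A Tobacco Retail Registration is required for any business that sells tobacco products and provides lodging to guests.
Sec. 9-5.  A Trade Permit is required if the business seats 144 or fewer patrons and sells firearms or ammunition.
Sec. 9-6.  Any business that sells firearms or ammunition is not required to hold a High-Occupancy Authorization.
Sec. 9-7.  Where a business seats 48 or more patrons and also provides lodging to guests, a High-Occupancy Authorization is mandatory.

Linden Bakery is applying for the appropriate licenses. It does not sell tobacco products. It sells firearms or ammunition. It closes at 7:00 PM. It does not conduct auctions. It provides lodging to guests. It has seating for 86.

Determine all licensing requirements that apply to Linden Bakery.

Compliance Registration, Trade Permit

Sec. 9-1. provides lodging to guests; seating 86 ≥ 60 → Compliance Registration required.
Sec. 9-2. sells firearms or ammunition; does not conduct auctions → Regulatory Registration not required.
Sec. 9-3. sells firearms or ammunition; seating 86 < 104; provides lodging to guests → Standard Registration not required.
Sec. 9-4. does not sell tobacco products; provides lodging to guests → Tobacco Retail Registration not required.
Sec. 9-5. seating 86 ≤ 144; sells firearms or ammunition → Trade Permit required.
Sec. 9-6. sells firearms or ammunition → exempt from High-Occupancy Authorization.
Sec. 9-7. seating 86 ≥ 48; provides lodging to guests → High-Occupancy Authorization required.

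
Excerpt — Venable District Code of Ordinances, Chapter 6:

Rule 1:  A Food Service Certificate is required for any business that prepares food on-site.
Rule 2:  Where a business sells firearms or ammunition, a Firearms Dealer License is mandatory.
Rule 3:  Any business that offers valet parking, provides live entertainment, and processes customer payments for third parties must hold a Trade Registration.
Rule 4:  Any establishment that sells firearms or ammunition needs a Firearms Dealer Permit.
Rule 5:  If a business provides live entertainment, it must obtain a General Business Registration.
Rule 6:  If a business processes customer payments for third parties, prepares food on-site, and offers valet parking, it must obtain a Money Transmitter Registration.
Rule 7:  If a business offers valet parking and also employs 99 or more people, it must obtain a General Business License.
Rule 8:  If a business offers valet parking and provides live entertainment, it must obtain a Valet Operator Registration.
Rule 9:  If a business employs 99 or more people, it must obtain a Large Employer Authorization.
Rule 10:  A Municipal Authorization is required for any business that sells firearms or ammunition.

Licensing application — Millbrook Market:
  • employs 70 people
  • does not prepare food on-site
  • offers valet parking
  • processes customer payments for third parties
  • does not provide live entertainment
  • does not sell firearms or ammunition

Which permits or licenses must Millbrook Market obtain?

Rule 1: does not prepare food on-site → Food Service Certificate not required.
Rule 2: does not sell firearms or ammunition → Firearms Dealer License not required.
Rule 3: offers valet parking; does not provide live entertainment; processes customer payments for third parties → Trade Registration not required.
Rule 4: does not sell firearms or ammunition → Firearms Dealer Permit not required.
Rule 5: does not provide live entertainment → General Business Registration not required.
Rule 6: processes customer payments for third parties; does not prepare food on-site; offers valet parking → Money Transmitter Registration not required.
Rule 7: offers valet parking; employees 70 < 99 → General Business License not required.
Rule 8: offers valet parking; does not provide live entertainment → Valet Operator Registration not required.
Rule 9: employees 70 < 99 → Large Employer Authorization not required.
Rule 10: does not sell firearms or ammunition → Municipal Authorization not required.

None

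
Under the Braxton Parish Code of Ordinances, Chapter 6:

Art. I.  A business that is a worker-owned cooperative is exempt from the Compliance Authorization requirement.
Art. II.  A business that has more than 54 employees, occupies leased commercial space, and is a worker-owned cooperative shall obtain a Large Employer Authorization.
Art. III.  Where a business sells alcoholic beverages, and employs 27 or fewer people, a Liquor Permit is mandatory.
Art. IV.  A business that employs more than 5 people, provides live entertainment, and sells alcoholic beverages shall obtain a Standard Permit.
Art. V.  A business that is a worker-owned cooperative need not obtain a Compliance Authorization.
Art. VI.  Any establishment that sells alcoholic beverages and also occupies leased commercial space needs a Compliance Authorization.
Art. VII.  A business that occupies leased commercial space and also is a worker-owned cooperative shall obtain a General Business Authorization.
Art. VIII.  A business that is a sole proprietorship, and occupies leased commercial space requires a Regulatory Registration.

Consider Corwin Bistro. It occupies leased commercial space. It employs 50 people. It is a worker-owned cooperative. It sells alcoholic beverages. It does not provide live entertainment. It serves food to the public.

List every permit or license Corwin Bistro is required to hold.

Art. I. is a worker-owned cooperative → exempt from Compliance Authorization.
Art. II. employees 50 ≤ 54; occupies leased commercial space; is a worker-owned cooperative → Large Employer Authorization not required.
Art. III. sells alcoholic beverages; employees 50 > 27 → Liquor Permit not required.
Art. IV. employees 50 > 5; does not provide live entertainment; sells alcoholic beverages → Standard Permit not required.
Art. V. is a worker-owned cooperative → exempt from Compliance Authorization.
Art. VI. sells alcoholic beverages; occupies leased commercial space → Compliance Authorization required.
Art. VII. occupies leased commercial space; is a worker-owned cooperative → General Business Authorization required.
Art. VIII. is a worker-owned cooperative (not: is a sole proprietorship); occupies leased commercial space → Regulatory Registration not required.

General Business Authorization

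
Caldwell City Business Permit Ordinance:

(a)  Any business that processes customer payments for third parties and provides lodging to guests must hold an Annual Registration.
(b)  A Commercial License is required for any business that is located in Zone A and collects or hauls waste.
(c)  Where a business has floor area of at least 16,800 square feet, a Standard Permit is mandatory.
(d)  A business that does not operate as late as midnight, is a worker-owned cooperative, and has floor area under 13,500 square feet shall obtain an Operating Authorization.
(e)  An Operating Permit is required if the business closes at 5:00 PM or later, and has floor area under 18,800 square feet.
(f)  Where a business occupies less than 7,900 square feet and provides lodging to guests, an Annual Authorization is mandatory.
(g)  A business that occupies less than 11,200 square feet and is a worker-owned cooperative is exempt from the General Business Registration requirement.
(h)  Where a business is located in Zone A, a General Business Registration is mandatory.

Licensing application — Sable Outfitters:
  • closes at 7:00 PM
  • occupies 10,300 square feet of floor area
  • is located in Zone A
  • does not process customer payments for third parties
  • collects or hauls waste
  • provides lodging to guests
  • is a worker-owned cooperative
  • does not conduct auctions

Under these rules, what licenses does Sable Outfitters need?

(a) does not process customer payments for third parties; provides lodging to guests → Annual Registration not required.
(b) is located in Zone A; collects or hauls waste → Commercial License required.
(c) floor area 10,300 square feet < 16,800 square feet → Standard Permit not required.
(d) closes 7:00 PM, at/before midnight; is a worker-owned cooperative; floor area 10,300 square feet < 13,500 square feet → Operating Authorization required.
(e) closes 7:00 PM, after 5:00 PM; floor area 10,300 square feet < 18,800 square feet → Operating Permit required.
(f) floor area 10,300 square feet ≥ 7,900 square feet; provides lodging to guests → Annual Authorization not required.
(g) floor area 10,300 square feet < 11,200 square feet; is a worker-owned cooperative → exempt from General Business Registration.
(h) is located in Zone A → General Business Registration required.

Commercial License, Operating Authorization, Operating Permit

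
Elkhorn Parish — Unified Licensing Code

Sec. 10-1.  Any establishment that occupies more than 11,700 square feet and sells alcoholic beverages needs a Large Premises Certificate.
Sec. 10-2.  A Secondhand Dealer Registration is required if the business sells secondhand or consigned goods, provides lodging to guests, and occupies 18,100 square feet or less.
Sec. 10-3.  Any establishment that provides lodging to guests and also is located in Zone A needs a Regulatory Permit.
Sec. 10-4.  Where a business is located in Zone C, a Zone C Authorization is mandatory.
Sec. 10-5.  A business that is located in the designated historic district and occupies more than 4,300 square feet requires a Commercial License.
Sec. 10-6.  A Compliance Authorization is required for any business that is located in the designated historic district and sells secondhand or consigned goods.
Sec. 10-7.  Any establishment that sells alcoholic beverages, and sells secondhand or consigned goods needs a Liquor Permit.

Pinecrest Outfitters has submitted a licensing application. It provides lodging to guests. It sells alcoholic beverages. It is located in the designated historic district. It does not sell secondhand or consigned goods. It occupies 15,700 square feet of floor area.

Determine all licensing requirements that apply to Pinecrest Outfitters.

Sec. 10-1. floor area 15,700 square feet > 11,700 square feet; sells alcoholic beverages → Large Premises Certificate required.
Sec. 10-2. does not sell secondhand or consigned goods; provides lodging to guests; floor area 15,700 square feet ≤ 18,100 square feet → Secondhand Dealer Registration not required.
Sec. 10-3. provides lodging to guests; is located in the designated historic district (not: is located in Zone A) → Regulatory Permit not required.
Sec. 10-4. is located in the designated historic district (not: is located in Zone C) → Zone C Authorization not required.
Sec. 10-5. is located in the designated historic district; floor area 15,700 square feet > 4,300 square feet → Commercial License required.
Sec. 10-6. is located in the designated historic district; does not sell secondhand or consigned goods → Compliance Authorization not required.
Sec. 10-7. sells alcoholic beverages; does not sell secondhand or consigned goods → Liquor Permit not required.

Commercial License, Large Premises Certificate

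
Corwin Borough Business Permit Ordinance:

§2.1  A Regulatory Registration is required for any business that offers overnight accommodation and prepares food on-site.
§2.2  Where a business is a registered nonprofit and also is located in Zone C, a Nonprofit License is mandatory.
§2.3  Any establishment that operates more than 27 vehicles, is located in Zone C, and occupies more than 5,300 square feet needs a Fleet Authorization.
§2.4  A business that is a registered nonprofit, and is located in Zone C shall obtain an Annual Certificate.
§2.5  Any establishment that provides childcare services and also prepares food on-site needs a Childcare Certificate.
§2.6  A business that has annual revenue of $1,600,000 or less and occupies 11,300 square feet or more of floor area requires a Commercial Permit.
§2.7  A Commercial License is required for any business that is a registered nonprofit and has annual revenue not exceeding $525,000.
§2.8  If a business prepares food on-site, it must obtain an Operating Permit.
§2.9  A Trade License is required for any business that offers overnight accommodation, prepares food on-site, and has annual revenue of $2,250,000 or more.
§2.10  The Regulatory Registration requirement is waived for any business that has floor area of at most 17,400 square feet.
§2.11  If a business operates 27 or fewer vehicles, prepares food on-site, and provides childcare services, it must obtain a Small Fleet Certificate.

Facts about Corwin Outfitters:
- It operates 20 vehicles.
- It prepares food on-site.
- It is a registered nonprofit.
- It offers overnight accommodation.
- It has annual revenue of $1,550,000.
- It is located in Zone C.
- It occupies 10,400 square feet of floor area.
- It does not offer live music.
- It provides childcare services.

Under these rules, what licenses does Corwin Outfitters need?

§2.1 offers overnight accommodation; prepares food on-site → Regulatory Registration required.
§2.2 is a registered nonprofit; is located in Zone C → Nonprofit License required.
§2.3 vehicles 20 ≤ 27; is located in Zone C; floor area 10,400 square feet > 5,300 square feet → Fleet Authorization not required.
§2.4 is a registered nonprofit; is located in Zone C → Annual Certificate required.
§2.5 provides childcare services; prepares food on-site → Childcare Certificate required.
§2.6 revenue $1,550,000 ≤ $1,600,000; floor area 10,400 square feet < 11,300 square feet → Commercial Permit not required.
§2.7 is a registered nonprofit; revenue $1,550,000 > $525,000 → Commercial License not required.
§2.8 prepares food on-site → Operating Permit required.
§2.9 offers overnight accommodation; prepares food on-site; revenue $1,550,000 < $2,250,000 → Trade License not required.
§2.10 floor area 10,400 square feet ≤ 17,400 square feet → exempt from Regulatory Registration.
§2.11 vehicles 20 ≤ 27; prepares food on-site; provides childcare services → Small Fleet Certificate required.

Annual Certificate, Childcare Certificate, Nonprofit License, Operating Permit, Small Fleet Certificate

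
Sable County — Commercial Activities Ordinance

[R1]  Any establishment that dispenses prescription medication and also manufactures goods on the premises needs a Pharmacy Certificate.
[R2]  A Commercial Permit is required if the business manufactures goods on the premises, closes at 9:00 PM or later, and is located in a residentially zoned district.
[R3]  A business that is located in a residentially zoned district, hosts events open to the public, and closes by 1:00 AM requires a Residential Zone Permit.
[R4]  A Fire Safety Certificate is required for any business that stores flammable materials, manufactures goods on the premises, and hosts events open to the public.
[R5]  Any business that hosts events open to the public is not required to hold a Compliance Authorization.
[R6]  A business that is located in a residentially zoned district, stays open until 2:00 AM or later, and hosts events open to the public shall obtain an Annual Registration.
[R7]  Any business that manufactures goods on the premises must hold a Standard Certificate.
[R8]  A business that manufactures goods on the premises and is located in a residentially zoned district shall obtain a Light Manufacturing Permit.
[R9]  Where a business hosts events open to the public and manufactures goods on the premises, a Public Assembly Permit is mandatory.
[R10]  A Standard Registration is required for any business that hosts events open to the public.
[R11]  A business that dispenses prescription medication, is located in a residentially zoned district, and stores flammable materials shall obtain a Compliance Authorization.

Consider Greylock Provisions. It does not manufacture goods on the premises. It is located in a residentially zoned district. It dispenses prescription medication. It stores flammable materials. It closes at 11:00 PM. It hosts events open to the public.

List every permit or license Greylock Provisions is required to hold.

Residential Zone Permit, Standard Registration

[R1] dispenses prescription medication; does not manufacture goods on the premises → Pharmacy Certificate not required.
[R2] does not manufacture goods on the premises; closes 11:00 PM, after 9:00 PM; is located in a residentially zoned district → Commercial Permit not required.
[R3] is located in a residentially zoned district; hosts events open to the public; closes 11:00 PM, at/before 1:00 AM → Residential Zone Permit required.
[R4] stores flammable materials; does not manufacture goods on the premises; hosts events open to the public → Fire Safety Certificate not required.
[R5] hosts events open to the public → exempt from Compliance Authorization.
[R6] is located in a residentially zoned district; closes 11:00 PM, at/before 2:00 AM; hosts events open to the public → Annual Registration not required.
[R7] does not manufacture goods on the premises → Standard Certificate not required.
[R8] does not manufacture goods on the premises; is located in a residentially zoned district → Light Manufacturing Permit not required.
[R9] hosts events open to the public; does not manufacture goods on the premises → Public Assembly Permit not required.
[R10] hosts events open to the public → Standard Registration required.
[R11] dispenses prescription medication; is located in a residentially zoned district; stores flammable materials → Compliance Authorization required.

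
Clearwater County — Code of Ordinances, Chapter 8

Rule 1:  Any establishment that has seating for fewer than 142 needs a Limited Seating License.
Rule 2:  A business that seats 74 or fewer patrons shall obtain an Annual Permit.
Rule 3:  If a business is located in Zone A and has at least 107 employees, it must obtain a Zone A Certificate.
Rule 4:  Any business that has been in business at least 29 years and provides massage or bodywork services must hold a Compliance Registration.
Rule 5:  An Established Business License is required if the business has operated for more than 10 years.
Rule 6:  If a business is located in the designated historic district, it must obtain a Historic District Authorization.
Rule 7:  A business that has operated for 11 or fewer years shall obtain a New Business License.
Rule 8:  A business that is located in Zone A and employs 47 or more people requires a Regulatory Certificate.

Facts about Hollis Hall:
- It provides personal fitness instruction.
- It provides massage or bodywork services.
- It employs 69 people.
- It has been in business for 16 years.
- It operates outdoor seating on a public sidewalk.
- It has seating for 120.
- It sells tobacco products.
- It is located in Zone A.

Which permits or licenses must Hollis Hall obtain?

Established Business License, Limited Seating License, Regulatory Certificate

Rule 1: seating 120 < 142 → Limited Seating License required.
Rule 2: seating 120 > 74 → Annual Permit not required.
Rule 3: is located in Zone A; employees 69 < 107 → Zone A Certificate not required.
Rule 4: years in business 16 < 29; provides massage or bodywork services → Compliance Registration not required.
Rule 5: years in business 16 > 10 → Established Business License required.
Rule 6: is located in Zone A (not: is located in the designated historic district) → Historic District Authorization not required.
Rule 7: years in business 16 > 11 → New Business License not required.
Rule 8: is located in Zone A; employees 69 ≥ 47 → Regulatory Certificate required.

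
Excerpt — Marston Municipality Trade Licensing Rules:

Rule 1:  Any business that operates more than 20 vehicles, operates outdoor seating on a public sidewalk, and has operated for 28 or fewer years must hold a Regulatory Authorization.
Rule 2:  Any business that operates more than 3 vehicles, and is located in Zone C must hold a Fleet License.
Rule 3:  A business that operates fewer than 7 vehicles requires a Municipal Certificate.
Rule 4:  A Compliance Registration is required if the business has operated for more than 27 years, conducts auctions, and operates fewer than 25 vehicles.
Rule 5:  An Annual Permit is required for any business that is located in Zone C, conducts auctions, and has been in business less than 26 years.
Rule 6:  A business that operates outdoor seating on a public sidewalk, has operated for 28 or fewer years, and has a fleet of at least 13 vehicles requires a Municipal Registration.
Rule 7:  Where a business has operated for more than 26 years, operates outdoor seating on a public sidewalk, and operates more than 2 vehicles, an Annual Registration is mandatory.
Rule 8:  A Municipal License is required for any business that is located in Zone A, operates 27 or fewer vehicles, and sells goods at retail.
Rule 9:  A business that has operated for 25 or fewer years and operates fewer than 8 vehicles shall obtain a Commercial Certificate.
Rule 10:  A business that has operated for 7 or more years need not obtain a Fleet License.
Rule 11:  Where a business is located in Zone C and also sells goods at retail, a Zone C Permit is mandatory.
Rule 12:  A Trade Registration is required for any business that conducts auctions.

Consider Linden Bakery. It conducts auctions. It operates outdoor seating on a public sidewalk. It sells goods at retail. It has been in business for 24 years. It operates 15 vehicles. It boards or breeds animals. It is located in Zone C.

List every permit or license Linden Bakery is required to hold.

Annual Permit, Municipal Registration, Trade Registration, Zone C Permit

Rule 1: vehicles 15 ≤ 20; operates outdoor seating on a public sidewalk; years in business 24 ≤ 28 → Regulatory Authorization not required.
Rule 2: vehicles 15 > 3; is located in Zone C → Fleet License required.
Rule 3: vehicles 15 ≥ 7 → Municipal Certificate not required.
Rule 4: years in business 24 ≤ 27; conducts auctions; vehicles 15 < 25 → Compliance Registration not required.
Rule 5: is located in Zone C; conducts auctions; years in business 24 < 26 → Annual Permit required.
Rule 6: operates outdoor seating on a public sidewalk; years in business 24 ≤ 28; vehicles 15 ≥ 13 → Municipal Registration required.
Rule 7: years in business 24 ≤ 26; operates outdoor seating on a public sidewalk; vehicles 15 > 2 → Annual Registration not required.
Rule 8: is located in Zone C (not: is located in Zone A); vehicles 15 ≤ 27; sells goods at retail → Municipal License not required.
Rule 9: years in business 24 ≤ 25; vehicles 15 ≥ 8 → Commercial Certificate not required.
Rule 10: years in business 24 ≥ 7 → exempt from Fleet License.
Rule 11: is located in Zone C; sells goods at retail → Zone C Permit required.
Rule 12: conducts auctions → Trade Registration required.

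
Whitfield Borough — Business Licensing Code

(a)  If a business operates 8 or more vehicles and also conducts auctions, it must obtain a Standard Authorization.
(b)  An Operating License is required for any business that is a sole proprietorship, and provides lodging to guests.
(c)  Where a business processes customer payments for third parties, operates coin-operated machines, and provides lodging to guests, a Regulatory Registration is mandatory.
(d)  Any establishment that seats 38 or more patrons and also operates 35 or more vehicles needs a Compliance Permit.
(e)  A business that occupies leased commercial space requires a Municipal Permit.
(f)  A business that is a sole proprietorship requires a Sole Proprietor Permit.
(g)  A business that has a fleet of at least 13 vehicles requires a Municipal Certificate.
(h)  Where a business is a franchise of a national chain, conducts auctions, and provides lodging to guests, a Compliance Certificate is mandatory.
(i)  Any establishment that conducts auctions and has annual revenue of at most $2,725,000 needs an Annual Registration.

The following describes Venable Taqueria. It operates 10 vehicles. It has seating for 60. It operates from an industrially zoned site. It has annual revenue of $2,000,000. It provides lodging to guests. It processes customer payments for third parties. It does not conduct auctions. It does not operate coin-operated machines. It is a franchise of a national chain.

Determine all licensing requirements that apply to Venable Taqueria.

(a) vehicles 10 ≥ 8; does not conduct auctions → Standard Authorization not required.
(b) is a franchise of a national chain (not: is a sole proprietorship); provides lodging to guests → Operating License not required.
(c) processes customer payments for third parties; does not operate coin-operated machines; provides lodging to guests → Regulatory Registration not required.
(d) seating 60 ≥ 38; vehicles 10 < 35 → Compliance Permit not required.
(e) operates from an industrially zoned site (not: occupies leased commercial space) → Municipal Permit not required.
(f) is a franchise of a national chain (not: is a sole proprietorship) → Sole Proprietor Permit not required.
(g) vehicles 10 < 13 → Municipal Certificate not required.
(h) is a franchise of a national chain; does not conduct auctions; provides lodging to guests → Compliance Certificate not required.
(i) does not conduct auctions; revenue $2,000,000 ≤ $2,725,000 → Annual Registration not required.

None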